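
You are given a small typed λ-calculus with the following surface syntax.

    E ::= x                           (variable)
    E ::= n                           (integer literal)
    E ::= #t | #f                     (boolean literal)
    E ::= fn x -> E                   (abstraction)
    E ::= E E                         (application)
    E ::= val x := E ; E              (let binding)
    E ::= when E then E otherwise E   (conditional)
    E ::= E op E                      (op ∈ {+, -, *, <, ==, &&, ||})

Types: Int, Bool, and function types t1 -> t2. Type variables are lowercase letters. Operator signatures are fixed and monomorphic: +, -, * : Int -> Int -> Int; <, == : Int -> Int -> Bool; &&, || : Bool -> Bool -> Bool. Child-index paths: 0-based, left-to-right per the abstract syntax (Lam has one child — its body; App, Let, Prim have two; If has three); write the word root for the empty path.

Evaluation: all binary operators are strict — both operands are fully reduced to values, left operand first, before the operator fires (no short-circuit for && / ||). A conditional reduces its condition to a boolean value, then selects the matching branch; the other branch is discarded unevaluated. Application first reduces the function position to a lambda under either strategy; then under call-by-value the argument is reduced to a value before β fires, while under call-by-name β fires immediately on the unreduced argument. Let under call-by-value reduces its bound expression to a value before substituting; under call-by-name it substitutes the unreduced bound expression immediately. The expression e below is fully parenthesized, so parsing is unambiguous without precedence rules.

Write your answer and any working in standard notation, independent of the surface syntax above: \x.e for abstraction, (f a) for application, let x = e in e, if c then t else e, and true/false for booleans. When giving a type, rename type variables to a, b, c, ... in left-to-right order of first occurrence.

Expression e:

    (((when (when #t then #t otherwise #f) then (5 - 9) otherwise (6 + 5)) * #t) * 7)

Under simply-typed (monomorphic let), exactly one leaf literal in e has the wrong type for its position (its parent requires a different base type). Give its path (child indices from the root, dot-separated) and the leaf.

Answer: 0.1 : true

Trace:
  unify Bool ~ Bool
  unify Bool ~ Bool
  unify Bool ~ Bool
  unify Int ~ Int
  unify Int ~ Int
  unify Int ~ Int
  unify Int ~ Int
  unify Int ~ Int
  unify Int ~ Int
  unify Bool ~ Int
  FAIL: mismatch Bool ~ Int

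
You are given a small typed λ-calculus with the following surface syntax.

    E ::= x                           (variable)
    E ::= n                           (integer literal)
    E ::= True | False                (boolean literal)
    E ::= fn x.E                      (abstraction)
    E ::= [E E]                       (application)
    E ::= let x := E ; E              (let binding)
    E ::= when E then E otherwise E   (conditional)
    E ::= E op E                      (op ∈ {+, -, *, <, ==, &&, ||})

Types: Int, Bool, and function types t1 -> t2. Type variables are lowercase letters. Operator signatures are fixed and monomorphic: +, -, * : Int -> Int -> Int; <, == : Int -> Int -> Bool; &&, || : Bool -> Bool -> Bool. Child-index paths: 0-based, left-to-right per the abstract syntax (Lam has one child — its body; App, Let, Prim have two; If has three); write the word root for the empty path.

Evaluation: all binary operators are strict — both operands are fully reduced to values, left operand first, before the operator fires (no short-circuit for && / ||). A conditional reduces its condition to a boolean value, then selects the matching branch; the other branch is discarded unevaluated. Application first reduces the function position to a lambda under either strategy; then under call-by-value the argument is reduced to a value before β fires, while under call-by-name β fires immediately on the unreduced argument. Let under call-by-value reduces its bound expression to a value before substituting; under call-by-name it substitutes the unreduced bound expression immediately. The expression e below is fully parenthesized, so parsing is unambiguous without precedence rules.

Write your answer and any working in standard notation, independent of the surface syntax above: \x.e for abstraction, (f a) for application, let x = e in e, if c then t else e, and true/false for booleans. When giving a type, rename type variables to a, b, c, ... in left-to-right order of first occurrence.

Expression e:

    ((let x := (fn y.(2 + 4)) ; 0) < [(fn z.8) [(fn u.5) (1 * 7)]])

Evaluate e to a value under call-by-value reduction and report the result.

Working:
step 0: ((let x = (\y.(2 + 4)) in 0) < ((\z.8) ((\u.5) (1 * 7))))
step 1: [let@0] (0 < ((\z.8) ((\u.5) (1 * 7))))
step 2: [delta@1.1.1] (0 < ((\z.8) ((\u.5) 7)))
step 3: [beta@1.1] (0 < ((\z.8) 5))
step 4: [beta@1] (0 < 8)
step 5: [delta@root] true

Answer: true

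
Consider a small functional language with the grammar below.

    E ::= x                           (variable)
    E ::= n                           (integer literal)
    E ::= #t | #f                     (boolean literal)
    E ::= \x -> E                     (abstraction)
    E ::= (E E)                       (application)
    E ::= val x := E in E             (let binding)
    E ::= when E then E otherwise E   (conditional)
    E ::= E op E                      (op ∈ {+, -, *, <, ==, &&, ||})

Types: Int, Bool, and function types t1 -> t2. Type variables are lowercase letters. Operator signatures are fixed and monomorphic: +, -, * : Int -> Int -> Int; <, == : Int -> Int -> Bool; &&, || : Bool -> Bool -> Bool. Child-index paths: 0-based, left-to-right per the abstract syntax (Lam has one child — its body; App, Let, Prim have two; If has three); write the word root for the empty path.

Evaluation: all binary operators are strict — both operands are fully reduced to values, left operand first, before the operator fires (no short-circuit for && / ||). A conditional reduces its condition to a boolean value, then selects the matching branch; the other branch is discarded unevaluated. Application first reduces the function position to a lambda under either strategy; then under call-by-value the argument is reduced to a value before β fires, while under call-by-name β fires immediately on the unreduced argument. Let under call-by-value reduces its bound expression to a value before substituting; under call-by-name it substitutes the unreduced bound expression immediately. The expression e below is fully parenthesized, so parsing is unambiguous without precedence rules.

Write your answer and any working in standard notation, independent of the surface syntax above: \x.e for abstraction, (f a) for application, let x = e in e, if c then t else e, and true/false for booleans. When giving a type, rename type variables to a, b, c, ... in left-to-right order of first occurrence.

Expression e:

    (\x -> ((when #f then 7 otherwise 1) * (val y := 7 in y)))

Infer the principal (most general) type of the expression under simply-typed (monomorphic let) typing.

Answer: a -> Int

Derivation:
  unify Bool ~ Bool
  unify Int ~ Int
  unify Int ~ Int
let y : Int
y : Int
  unify Int ~ Int
\x._ : a -> Int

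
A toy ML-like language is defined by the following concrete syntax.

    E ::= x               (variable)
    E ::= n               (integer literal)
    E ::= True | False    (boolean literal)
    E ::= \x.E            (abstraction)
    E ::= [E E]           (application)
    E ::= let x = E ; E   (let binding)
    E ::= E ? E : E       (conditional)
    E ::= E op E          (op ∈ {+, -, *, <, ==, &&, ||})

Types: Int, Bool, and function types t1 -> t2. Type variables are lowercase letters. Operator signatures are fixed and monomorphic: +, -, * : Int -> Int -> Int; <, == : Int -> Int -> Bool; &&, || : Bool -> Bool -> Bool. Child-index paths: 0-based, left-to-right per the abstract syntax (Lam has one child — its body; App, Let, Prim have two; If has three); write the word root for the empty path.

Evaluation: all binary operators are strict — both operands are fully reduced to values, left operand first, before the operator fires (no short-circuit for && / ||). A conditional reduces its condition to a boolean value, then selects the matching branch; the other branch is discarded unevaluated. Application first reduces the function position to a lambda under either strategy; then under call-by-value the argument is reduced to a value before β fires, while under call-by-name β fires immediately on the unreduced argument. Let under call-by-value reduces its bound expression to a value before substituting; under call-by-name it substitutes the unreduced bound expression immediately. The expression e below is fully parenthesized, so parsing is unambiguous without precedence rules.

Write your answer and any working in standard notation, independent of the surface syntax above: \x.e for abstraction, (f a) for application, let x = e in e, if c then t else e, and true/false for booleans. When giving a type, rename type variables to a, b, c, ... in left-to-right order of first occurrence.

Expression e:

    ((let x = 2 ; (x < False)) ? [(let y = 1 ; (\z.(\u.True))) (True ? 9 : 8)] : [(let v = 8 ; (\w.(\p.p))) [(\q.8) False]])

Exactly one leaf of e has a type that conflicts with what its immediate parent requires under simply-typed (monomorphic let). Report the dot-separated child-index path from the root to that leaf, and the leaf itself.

Answer: 0.1.1 : false

Derivation:
let x : Int
x : Int
  unify Int ~ Int
  unify Bool ~ Int
  FAIL: mismatch Bool ~ Int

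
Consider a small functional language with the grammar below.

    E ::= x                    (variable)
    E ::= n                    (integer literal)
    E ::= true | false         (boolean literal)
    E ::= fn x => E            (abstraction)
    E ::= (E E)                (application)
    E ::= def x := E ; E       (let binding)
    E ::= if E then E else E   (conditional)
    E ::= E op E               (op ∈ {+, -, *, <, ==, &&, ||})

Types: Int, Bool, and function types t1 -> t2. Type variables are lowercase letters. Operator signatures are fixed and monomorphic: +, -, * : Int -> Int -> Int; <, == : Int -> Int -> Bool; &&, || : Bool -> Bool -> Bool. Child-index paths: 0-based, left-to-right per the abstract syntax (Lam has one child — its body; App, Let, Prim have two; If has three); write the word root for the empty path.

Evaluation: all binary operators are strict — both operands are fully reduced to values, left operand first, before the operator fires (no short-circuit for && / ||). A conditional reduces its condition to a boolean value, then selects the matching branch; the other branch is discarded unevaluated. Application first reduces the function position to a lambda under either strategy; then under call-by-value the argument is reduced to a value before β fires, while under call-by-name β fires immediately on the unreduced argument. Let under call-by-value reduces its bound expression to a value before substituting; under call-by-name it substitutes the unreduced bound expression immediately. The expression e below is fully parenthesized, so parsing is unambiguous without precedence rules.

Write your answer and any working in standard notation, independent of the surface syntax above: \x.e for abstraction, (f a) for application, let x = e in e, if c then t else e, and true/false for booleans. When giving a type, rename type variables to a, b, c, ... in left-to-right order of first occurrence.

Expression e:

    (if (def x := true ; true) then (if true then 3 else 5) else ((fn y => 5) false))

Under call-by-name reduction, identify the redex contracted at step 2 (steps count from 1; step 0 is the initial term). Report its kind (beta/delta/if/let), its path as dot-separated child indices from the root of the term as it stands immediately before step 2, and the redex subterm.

Answer: if at root : (if true then (if true then 3 else 5) else ((\y.5) false))

Working:
step 0: (if (let x = true in true) then (if true then 3 else 5) else ((\y.5) false))
step 1: [let@0] (if true then (if true then 3 else 5) else ((\y.5) false))
step 2: [if@root] (if true then 3 else 5)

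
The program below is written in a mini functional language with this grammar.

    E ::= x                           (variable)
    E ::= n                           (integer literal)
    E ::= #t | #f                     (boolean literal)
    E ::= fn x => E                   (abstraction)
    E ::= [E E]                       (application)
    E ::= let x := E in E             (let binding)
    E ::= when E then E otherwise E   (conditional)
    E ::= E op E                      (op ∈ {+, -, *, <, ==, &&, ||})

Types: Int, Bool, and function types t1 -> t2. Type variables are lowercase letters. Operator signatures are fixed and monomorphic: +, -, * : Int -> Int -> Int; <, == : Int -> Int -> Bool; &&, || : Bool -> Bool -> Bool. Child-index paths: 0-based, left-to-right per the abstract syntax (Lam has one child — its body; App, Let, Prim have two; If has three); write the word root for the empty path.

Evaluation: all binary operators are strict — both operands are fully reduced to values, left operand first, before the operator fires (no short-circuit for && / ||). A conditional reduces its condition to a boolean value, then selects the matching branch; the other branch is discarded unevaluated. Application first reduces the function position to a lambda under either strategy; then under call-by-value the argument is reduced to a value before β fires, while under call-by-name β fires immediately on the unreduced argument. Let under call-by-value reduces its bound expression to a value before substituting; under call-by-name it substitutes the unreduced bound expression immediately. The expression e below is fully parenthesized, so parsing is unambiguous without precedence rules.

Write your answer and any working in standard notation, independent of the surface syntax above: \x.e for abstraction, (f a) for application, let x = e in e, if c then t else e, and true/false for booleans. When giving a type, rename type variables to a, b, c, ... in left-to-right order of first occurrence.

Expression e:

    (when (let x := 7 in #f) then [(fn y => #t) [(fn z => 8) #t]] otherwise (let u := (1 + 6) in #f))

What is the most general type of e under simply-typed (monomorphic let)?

Working:
let x : Int
  unify Bool ~ Bool
\y._ : a -> Bool
\z._ : b -> Int
  unify b -> Int ~ Bool -> c
  unify b ~ Bool
  unify Int ~ c
_ _ : Int
  unify a -> Bool ~ Int -> d
  unify a ~ Int
  unify Bool ~ d
_ _ : Bool
  unify Int ~ Int
  unify Int ~ Int
let u : Int
  unify Bool ~ Bool

Answer: Bool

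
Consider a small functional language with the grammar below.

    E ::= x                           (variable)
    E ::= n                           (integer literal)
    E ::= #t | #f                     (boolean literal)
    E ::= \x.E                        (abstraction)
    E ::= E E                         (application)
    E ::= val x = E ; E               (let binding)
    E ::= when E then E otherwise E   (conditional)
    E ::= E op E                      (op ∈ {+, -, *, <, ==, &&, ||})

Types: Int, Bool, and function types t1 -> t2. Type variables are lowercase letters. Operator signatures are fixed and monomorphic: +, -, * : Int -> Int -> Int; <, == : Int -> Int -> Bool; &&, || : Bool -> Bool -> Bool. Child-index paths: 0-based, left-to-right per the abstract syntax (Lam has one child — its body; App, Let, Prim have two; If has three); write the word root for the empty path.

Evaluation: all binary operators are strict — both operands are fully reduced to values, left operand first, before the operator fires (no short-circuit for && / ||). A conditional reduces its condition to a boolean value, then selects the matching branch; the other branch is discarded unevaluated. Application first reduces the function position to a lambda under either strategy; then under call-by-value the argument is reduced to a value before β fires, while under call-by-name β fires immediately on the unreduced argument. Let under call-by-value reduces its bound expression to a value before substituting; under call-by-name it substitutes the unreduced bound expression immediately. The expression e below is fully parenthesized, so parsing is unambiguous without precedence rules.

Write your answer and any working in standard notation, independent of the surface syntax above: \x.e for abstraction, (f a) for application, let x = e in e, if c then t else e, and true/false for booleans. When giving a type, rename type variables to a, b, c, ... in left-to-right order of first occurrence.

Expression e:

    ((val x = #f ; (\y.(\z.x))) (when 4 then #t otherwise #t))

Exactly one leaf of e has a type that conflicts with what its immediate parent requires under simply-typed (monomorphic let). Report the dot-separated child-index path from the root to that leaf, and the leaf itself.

Trace:
let x : Bool
x : Bool
\z._ : b -> Bool
\y._ : a -> b -> Bool
  unify Int ~ Bool
  FAIL: mismatch Int ~ Bool

Answer: 1.0 : 4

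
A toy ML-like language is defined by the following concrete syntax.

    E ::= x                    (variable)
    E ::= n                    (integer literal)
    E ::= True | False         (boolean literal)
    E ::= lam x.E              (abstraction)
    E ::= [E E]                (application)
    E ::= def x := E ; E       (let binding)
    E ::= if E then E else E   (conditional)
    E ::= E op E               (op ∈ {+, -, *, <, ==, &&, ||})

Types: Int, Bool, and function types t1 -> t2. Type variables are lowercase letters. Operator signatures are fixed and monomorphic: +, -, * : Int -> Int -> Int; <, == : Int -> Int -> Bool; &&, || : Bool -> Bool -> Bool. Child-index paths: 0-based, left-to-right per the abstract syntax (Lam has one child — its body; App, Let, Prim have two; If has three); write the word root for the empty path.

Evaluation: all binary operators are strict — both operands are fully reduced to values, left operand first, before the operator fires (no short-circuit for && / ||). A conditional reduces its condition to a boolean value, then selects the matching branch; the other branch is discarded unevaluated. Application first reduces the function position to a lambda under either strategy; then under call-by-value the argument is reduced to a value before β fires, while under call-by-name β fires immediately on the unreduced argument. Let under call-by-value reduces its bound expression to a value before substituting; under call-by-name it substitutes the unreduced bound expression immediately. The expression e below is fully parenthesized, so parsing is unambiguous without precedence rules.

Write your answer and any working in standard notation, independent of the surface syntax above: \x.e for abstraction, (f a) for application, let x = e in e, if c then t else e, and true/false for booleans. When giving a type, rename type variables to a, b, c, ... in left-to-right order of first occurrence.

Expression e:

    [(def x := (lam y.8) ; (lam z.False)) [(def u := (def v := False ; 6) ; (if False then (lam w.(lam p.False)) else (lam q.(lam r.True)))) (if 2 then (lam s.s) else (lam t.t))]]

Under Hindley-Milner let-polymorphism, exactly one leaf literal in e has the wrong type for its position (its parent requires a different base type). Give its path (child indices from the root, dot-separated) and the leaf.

Answer: 1.1.0 : 2

Trace:
\y._ : a -> Int
let x : forall. a -> Int
\z._ : b -> Bool
let v : Bool
let u : Int
  unify Bool ~ Bool
\p._ : d -> Bool
\w._ : c -> d -> Bool
\r._ : f -> Bool
\q._ : e -> f -> Bool
  unify c -> d -> Bool ~ e -> f -> Bool
  unify c ~ e
  unify d -> Bool ~ f -> Bool
  unify d ~ f
  unify Bool ~ Bool
  unify Int ~ Bool
  FAIL: mismatch Int ~ Bool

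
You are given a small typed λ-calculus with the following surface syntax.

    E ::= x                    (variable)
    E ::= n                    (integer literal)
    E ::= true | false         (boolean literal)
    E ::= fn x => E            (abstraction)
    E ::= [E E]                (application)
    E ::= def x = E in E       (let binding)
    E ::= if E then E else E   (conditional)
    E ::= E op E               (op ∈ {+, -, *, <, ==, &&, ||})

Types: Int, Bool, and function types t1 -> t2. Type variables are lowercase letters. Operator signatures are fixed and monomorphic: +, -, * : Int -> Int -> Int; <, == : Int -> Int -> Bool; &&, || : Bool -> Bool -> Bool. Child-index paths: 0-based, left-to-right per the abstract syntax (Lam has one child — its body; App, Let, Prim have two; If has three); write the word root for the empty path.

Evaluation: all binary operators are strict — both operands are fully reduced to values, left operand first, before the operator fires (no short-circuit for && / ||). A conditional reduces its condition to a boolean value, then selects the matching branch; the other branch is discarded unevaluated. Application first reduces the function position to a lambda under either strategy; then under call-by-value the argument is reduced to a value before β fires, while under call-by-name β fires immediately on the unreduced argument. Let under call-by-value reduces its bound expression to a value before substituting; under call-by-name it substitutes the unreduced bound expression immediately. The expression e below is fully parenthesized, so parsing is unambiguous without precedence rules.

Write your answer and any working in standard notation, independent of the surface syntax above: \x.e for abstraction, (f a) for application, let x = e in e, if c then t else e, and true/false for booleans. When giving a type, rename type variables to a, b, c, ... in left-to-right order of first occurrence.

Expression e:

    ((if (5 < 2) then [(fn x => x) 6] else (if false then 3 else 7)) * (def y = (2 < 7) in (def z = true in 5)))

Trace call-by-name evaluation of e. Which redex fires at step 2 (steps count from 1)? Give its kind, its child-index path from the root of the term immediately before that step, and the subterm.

Answer: if at 0 : (if false then ((\x.x) 6) else (if false then 3 else 7))

Working:
step 0: ((if (5 < 2) then ((\x.x) 6) else (if false then 3 else 7)) * (let y = (2 < 7) in (let z = true in 5)))
step 1: [delta@0.0] ((if false then ((\x.x) 6) else (if false then 3 else 7)) * (let y = (2 < 7) in (let z = true in 5)))
step 2: [if@0] ((if false then 3 else 7) * (let y = (2 < 7) in (let z = true in 5)))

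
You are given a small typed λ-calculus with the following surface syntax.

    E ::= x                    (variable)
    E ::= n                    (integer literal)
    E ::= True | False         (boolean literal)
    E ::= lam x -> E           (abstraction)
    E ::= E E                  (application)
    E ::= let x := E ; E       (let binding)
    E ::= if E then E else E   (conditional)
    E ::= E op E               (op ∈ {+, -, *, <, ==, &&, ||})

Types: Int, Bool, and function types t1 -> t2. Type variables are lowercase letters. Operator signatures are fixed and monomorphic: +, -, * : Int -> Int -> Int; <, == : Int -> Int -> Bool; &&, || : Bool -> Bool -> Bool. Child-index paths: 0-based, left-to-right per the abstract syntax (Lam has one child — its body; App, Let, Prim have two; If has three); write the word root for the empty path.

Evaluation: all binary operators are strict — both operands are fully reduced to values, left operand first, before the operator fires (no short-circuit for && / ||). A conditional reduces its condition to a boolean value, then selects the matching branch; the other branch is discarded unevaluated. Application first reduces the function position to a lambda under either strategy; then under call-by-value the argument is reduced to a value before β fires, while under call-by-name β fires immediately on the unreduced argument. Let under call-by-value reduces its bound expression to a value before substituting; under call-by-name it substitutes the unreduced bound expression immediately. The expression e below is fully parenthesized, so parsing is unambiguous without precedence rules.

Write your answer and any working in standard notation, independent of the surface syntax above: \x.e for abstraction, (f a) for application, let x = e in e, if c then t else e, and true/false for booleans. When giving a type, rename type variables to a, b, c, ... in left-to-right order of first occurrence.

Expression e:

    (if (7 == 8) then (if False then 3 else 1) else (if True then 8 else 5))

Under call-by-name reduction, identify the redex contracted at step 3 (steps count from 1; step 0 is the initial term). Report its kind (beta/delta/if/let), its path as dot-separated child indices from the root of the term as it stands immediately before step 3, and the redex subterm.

Trace:
step 0: (if (7 == 8) then (if false then 3 else 1) else (if true then 8 else 5))
step 1: [delta@0] (if false then (if false then 3 else 1) else (if true then 8 else 5))
step 2: [if@root] (if true then 8 else 5)
step 3: [if@root] 8

Answer: if at root : (if true then 8 else 5)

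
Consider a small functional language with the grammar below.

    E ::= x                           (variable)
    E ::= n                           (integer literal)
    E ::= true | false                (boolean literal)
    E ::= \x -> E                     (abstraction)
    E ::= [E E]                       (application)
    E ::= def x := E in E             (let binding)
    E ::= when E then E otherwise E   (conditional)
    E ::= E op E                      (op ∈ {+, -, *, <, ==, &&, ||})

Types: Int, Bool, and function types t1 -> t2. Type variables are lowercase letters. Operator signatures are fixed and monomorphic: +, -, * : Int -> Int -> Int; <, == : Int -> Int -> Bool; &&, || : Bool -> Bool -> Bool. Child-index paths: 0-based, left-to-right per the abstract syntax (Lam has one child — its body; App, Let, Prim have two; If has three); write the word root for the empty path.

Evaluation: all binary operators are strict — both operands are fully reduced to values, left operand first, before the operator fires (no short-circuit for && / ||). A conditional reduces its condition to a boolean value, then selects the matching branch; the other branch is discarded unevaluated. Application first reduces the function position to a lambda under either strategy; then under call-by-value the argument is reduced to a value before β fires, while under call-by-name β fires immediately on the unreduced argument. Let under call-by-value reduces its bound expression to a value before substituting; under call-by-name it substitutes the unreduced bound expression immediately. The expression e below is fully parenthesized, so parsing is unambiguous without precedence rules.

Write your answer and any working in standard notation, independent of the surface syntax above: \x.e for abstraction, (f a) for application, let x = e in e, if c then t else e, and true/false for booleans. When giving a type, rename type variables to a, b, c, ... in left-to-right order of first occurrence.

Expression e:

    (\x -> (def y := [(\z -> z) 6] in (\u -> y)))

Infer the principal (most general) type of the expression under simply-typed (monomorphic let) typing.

Answer: a -> b -> Int

Trace:
z : b
\z._ : b -> b
  unify b -> b ~ Int -> c
  unify b ~ Int
  unify Int ~ c
_ _ : Int
let y : Int
y : Int
\u._ : d -> Int
\x._ : a -> d -> Int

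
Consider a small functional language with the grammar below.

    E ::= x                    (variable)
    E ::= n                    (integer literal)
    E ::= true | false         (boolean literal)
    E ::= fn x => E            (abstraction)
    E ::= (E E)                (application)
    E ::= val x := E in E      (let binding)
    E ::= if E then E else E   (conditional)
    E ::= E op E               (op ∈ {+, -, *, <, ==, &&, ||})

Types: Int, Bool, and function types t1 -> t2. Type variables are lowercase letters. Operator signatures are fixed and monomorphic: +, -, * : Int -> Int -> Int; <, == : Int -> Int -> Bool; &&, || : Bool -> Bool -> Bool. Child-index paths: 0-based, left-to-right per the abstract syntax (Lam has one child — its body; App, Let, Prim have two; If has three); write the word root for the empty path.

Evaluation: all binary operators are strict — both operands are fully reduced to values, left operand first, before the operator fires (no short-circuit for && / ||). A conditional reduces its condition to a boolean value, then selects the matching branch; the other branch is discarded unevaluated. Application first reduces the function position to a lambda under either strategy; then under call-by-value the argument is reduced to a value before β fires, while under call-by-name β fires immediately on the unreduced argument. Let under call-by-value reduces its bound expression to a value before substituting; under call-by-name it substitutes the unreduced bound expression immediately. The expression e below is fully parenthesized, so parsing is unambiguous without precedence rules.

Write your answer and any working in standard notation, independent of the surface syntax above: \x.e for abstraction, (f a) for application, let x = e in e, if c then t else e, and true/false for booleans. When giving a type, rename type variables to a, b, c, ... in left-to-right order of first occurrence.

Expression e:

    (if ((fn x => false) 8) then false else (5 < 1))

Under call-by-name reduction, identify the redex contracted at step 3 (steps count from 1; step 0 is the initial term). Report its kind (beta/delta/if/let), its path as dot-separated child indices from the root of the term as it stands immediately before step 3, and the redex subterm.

Trace:
step 0: (if ((\x.false) 8) then false else (5 < 1))
step 1: [beta@0] (if false then false else (5 < 1))
step 2: [if@root] (5 < 1)
step 3: [delta@root] false

Answer: delta at root : (5 < 1)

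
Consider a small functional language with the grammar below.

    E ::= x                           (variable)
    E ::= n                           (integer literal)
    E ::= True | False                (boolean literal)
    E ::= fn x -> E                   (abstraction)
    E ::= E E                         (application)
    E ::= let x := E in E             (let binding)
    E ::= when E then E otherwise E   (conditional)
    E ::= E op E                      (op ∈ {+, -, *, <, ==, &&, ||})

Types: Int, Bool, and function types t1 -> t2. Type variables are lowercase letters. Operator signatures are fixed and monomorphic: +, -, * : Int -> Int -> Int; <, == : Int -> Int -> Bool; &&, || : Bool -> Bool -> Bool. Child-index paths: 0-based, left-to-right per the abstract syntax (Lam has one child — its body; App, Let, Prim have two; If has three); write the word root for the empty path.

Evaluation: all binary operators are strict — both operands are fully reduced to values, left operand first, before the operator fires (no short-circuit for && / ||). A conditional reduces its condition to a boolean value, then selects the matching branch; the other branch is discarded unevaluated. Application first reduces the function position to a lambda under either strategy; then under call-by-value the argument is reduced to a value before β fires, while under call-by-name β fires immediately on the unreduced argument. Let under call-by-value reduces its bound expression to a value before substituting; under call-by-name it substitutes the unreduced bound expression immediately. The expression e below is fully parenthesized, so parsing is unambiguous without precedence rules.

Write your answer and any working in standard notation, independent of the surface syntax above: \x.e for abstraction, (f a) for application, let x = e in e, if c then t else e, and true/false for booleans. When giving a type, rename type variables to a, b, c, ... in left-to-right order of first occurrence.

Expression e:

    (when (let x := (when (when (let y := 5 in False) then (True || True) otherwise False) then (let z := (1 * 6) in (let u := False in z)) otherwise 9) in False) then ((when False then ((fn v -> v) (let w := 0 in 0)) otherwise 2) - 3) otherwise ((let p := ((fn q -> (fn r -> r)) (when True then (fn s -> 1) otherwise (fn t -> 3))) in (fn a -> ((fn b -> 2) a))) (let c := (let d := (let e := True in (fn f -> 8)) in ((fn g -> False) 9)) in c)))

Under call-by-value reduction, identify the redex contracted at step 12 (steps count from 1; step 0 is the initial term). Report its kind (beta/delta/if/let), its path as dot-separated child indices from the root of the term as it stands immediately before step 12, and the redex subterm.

Answer: let at 1 : (let c = false in c)

Trace:
step 0: (if (let x = (if (if (let y = 5 in false) then (true || true) else false) then (let z = (1 * 6) in (let u = false in z)) else 9) in false) then ((if false then ((\v.v) (let w = 0 in 0)) else 2) - 3) else ((let p = ((\q.(\r.r)) (if true then (\s.1) else (\t.3))) in (\a.((\b.2) a))) (let c = (let d = (let e = true in (\f.8)) in ((\g.false) 9)) in c)))
step 1: [let@0.0.0.0] (if (let x = (if (if false then (true || true) else false) then (let z = (1 * 6) in (let u = false in z)) else 9) in false) then ((if false then ((\v.v) (let w = 0 in 0)) else 2) - 3) else ((let p = ((\q.(\r.r)) (if true then (\s.1) else (\t.3))) in (\a.((\b.2) a))) (let c = (let d = (let e = true in (\f.8)) in ((\g.false) 9)) in c)))
step 2: [if@0.0.0] (if (let x = (if false then (let z = (1 * 6) in (let u = false in z)) else 9) in false) then ((if false then ((\v.v) (let w = 0 in 0)) else 2) - 3) else ((let p = ((\q.(\r.r)) (if true then (\s.1) else (\t.3))) in (\a.((\b.2) a))) (let c = (let d = (let e = true in (\f.8)) in ((\g.false) 9)) in c)))
step 3: [if@0.0] (if (let x = 9 in false) then ((if false then ((\v.v) (let w = 0 in 0)) else 2) - 3) else ((let p = ((\q.(\r.r)) (if true then (\s.1) else (\t.3))) in (\a.((\b.2) a))) (let c = (let d = (let e = true in (\f.8)) in ((\g.false) 9)) in c)))
step 4: [let@0] (if false then ((if false then ((\v.v) (let w = 0 in 0)) else 2) - 3) else ((let p = ((\q.(\r.r)) (if true then (\s.1) else (\t.3))) in (\a.((\b.2) a))) (let c = (let d = (let e = true in (\f.8)) in ((\g.false) 9)) in c)))
step 5: [if@root] ((let p = ((\q.(\r.r)) (if true then (\s.1) else (\t.3))) in (\a.((\b.2) a))) (let c = (let d = (let e = true in (\f.8)) in ((\g.false) 9)) in c))
step 6: [if@0.0.1] ((let p = ((\q.(\r.r)) (\s.1)) in (\a.((\b.2) a))) (let c = (let d = (let e = true in (\f.8)) in ((\g.false) 9)) in c))
step 7: [beta@0.0] ((let p = (\r.r) in (\a.((\b.2) a))) (let c = (let d = (let e = true in (\f.8)) in ((\g.false) 9)) in c))
step 8: [let@0] ((\a.((\b.2) a)) (let c = (let d = (let e = true in (\f.8)) in ((\g.false) 9)) in c))
step 9: [let@1.0.0] ((\a.((\b.2) a)) (let c = (let d = (\f.8) in ((\g.false) 9)) in c))
step 10: [let@1.0] ((\a.((\b.2) a)) (let c = ((\g.false) 9) in c))
step 11: [beta@1.0] ((\a.((\b.2) a)) (let c = false in c))
step 12: [let@1] ((\a.((\b.2) a)) false)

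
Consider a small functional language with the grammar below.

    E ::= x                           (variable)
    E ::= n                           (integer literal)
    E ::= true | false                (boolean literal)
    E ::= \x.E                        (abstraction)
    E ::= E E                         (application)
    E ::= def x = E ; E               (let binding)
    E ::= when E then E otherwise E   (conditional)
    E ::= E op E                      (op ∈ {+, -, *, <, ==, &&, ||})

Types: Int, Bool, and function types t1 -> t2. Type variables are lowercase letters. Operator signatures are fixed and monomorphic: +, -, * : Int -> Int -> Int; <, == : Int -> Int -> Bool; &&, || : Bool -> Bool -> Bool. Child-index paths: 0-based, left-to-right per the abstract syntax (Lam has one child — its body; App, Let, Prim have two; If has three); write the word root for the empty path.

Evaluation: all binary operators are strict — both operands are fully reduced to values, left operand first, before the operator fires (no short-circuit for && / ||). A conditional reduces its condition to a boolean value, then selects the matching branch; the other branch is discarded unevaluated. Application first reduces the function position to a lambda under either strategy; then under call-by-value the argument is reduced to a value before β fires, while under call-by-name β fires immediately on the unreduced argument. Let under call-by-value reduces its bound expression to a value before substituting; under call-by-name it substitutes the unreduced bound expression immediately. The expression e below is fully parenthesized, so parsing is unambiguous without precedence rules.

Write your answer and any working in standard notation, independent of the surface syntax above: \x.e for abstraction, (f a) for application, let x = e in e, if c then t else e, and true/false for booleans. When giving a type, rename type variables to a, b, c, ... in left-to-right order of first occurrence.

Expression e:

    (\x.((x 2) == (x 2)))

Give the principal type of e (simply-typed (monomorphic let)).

Working:
x : a
  unify a ~ Int -> b
_ _ : b
  unify b ~ Int
x : Int -> Int
  unify Int -> Int ~ Int -> c
  unify Int ~ Int
  unify Int ~ c
_ _ : Int
  unify Int ~ Int
\x._ : (Int -> Int) -> Bool

Answer: (Int -> Int) -> Bool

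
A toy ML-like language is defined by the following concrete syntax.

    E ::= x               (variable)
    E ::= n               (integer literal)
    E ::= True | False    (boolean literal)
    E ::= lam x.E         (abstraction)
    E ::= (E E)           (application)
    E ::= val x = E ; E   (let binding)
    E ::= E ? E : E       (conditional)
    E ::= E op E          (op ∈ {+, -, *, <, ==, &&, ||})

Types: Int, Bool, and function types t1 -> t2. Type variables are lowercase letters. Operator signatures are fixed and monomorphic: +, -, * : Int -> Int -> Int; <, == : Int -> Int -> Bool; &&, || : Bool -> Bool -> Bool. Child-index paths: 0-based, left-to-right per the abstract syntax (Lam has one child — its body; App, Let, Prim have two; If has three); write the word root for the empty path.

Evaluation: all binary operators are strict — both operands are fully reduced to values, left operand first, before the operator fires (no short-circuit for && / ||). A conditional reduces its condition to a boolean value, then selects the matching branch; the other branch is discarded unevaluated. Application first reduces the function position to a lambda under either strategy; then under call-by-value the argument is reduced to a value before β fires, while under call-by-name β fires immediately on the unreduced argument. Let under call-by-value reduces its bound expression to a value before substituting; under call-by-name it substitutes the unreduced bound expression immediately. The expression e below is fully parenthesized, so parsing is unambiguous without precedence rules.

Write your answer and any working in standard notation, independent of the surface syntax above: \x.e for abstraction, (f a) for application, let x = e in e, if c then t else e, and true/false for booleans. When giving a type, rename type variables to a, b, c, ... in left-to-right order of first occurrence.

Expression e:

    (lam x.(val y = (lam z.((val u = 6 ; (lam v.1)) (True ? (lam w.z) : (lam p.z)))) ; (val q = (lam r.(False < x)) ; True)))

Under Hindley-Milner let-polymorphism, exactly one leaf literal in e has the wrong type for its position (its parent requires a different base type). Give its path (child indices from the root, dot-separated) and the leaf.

Derivation:
let u : Int
\v._ : c -> Int
  unify Bool ~ Bool
z : b
\w._ : d -> b
z : b
\p._ : e -> b
  unify d -> b ~ e -> b
  unify d ~ e
  unify b ~ b
  unify c -> Int ~ (e -> b) -> f
  unify c ~ e -> b
  unify Int ~ f
_ _ : Int
\z._ : b -> Int
let y : forall. b -> Int
  unify Bool ~ Int
  FAIL: mismatch Bool ~ Int

Answer: 0.1.0.0.0 : false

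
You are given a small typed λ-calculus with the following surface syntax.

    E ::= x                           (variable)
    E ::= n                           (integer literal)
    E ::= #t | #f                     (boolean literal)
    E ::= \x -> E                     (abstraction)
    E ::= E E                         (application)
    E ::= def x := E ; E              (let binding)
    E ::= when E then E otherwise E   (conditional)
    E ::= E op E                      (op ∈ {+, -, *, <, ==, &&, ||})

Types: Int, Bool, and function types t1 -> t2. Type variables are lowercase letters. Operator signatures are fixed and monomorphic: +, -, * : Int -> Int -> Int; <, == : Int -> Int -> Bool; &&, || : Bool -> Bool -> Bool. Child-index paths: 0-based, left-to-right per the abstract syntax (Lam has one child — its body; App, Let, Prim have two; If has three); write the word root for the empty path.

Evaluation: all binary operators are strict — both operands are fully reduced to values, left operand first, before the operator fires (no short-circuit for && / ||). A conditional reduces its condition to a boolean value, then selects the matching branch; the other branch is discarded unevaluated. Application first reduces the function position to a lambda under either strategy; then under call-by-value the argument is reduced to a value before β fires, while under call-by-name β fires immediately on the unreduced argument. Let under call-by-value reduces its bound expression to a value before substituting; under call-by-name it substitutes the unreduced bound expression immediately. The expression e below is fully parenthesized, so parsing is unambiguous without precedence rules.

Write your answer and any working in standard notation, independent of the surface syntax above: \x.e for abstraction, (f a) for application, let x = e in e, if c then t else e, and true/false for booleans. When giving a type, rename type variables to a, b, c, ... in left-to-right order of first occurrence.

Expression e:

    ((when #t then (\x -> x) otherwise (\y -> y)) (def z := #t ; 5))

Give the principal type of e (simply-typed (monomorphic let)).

Answer: Int

Working:
  unify Bool ~ Bool
x : a
\x._ : a -> a
y : b
\y._ : b -> b
  unify a -> a ~ b -> b
  unify a ~ b
  unify b ~ b
let z : Bool
  unify b -> b ~ Int -> c
  unify b ~ Int
  unify Int ~ c
_ _ : Int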